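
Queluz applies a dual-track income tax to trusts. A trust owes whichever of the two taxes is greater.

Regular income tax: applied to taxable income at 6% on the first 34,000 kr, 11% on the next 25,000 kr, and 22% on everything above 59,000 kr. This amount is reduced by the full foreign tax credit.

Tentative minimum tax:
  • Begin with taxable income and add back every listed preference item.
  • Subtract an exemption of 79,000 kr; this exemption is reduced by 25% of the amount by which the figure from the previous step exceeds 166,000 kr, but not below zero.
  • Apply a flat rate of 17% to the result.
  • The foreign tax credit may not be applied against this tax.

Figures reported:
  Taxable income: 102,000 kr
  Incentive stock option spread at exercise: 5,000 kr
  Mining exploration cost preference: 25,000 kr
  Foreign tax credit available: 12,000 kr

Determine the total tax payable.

Tentative minimum tax:
  Adjusted income: 102,000 kr + 5,000 kr + 25,000 kr = 132,000 kr
  Exemption: 132,000 kr ≤ 166,000 kr, so full 79,000 kr applies
  Base: 132,000 kr − 79,000 kr = 53,000 kr
  53,000 kr × 17% = 9,010 kr

Regular income tax:
  34,000 kr × 6% = 2,040 kr
  25,000 kr × 11% = 2,750 kr
  43,000 kr × 22% = 9,460 kr
  → 14,250 kr
  Less foreign tax credit 12,000 kr → 2,250 kr

9,010 kr > 2,250 kr, so the tentative minimum tax is the binding amount.

9,010 kr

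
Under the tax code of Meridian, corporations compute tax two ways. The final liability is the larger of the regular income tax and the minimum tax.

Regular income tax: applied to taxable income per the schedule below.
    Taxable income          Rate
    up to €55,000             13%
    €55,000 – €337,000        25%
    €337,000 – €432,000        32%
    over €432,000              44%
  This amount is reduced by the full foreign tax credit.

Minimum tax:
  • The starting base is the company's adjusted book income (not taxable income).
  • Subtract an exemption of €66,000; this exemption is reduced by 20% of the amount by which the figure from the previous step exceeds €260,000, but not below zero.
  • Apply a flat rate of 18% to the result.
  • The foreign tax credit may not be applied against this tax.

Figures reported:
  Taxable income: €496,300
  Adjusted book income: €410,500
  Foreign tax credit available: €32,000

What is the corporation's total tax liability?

€104,342

Regular income tax:
  €55,000 × 13% = €7,150
  €282,000 × 25% = €70,500
  €95,000 × 32% = €30,400
  €64,300 × 44% = €28,292
  → €136,342
  Less foreign tax credit €32,000 → €104,342

Minimum tax:
  Base (adjusted book income): €410,500
  Exemption: €66,000 − 20% × (€410,500 − €260,000) = €66,000 − €30,100 = €35,900
  Base: €410,500 − €35,900 = €374,600
  €374,600 × 18% = €67,428

€104,342 > €67,428, so the regular income tax governs.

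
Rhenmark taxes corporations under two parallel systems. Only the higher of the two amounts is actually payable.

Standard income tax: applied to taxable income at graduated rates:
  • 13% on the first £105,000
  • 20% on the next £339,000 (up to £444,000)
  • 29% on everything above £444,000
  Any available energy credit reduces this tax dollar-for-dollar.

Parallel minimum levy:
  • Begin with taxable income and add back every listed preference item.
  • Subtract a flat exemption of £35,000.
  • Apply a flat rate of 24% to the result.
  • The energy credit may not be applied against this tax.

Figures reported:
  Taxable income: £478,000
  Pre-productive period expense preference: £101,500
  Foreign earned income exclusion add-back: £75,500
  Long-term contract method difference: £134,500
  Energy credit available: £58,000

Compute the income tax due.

Standard income tax:
  £105,000 × 13% = £13,650
  £339,000 × 20% = £67,800
  £34,000 × 29% = £9,860
  → £91,310
  Less energy credit £58,000 → £33,310

Parallel minimum levy:
  Adjusted income: £478,000 + £101,500 + £75,500 + £134,500 = £789,500
  Less exemption £35,000 → base £754,500
  £754,500 × 24% = £181,080

£181,080 > £33,310, so the parallel minimum levy is the binding amount.

£181,080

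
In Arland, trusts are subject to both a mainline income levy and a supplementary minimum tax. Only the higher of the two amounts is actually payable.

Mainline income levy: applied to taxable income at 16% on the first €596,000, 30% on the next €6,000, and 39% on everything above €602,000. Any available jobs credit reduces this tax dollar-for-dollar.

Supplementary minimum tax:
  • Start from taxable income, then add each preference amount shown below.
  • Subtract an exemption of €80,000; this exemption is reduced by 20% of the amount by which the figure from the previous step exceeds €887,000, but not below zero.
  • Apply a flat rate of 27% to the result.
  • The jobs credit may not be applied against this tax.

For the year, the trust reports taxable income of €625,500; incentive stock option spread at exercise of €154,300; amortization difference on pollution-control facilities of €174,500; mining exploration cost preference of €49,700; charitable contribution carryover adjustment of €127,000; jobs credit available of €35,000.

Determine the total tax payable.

Supplementary minimum tax:
  Adjusted income: €625,500 + €154,300 + €174,500 + €49,700 + €127,000 = €1,131,000
  Exemption: €80,000 − 20% × (€1,131,000 − €887,000) = €80,000 − €48,800 = €31,200
  Base: €1,131,000 − €31,200 = €1,099,800
  €1,099,800 × 27% = €296,946

Mainline income levy:
  €596,000 × 16% = €95,360
  €6,000 × 30% = €1,800
  €23,500 × 39% = €9,165
  → €106,325
  Less jobs credit €35,000 → €71,325

€296,946 > €71,325, so the supplementary minimum tax is the binding amount.

€296,946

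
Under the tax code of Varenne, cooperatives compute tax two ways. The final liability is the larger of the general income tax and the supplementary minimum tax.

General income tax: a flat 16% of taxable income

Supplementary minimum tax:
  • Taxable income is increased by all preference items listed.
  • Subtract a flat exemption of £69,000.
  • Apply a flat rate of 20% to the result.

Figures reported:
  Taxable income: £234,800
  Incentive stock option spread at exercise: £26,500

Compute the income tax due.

£38,460

General income tax:
  £234,800 × 16% = £37,568

Supplementary minimum tax:
  Adjusted income: £234,800 + £26,500 = £261,300
  Less exemption £69,000 → base £192,300
  £192,300 × 20% = £38,460

£38,460 > £37,568, so the supplementary minimum tax is the binding amount.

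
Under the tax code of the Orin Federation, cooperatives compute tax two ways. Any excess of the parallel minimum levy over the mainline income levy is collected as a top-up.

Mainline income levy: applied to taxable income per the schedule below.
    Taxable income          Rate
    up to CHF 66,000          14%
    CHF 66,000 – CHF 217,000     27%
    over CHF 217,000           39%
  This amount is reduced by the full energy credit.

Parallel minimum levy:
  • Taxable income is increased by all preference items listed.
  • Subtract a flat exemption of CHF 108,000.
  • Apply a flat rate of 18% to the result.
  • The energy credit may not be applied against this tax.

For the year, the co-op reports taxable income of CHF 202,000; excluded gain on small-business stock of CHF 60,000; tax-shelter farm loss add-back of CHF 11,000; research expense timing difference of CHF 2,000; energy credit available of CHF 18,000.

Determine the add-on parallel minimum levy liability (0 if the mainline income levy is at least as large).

Parallel minimum levy:
  Adjusted income: CHF 202,000 + CHF 60,000 + CHF 11,000 + CHF 2,000 = CHF 275,000
  Less exemption CHF 108,000 → base CHF 167,000
  CHF 167,000 × 18% = CHF 30,060

Mainline income levy:
  CHF 66,000 × 14% = CHF 9,240
  CHF 136,000 × 27% = CHF 36,720
  → CHF 45,960
  Less energy credit CHF 18,000 → CHF 27,960

Excess of parallel minimum levy over mainline income levy: CHF 30,060 − CHF 27,960 = CHF 2,100.

CHF 2,100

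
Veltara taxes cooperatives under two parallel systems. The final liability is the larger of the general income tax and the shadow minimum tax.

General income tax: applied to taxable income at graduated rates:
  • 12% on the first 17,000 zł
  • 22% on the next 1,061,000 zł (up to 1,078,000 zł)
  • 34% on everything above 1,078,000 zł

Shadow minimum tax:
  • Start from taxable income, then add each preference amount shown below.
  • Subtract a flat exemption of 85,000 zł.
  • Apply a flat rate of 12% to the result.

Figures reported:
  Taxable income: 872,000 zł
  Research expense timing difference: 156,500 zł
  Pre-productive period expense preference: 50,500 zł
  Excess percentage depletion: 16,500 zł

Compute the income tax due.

190,140 zł

General income tax:
  17,000 zł × 12% = 2,040 zł
  855,000 zł × 22% = 188,100 zł
  → 190,140 zł

Shadow minimum tax:
  Adjusted income: 872,000 zł + 156,500 zł + 50,500 zł + 16,500 zł = 1,095,500 zł
  Less exemption 85,000 zł → base 1,010,500 zł
  1,010,500 zł × 12% = 121,260 zł

190,140 zł > 121,260 zł, so the general income tax governs.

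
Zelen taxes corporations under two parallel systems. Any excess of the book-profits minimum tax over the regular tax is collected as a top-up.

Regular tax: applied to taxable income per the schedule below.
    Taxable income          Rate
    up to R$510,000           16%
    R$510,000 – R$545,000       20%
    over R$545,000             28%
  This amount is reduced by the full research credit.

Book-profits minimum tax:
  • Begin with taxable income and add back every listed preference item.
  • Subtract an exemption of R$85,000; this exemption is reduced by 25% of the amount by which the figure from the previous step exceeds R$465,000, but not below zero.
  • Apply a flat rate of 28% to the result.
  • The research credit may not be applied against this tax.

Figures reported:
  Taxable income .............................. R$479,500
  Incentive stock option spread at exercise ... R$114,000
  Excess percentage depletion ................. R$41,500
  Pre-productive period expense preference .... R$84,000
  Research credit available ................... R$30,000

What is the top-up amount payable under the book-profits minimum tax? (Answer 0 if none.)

R$148,580

Regular tax:
  R$479,500 × 16% = R$76,720
  Less research credit R$30,000 → R$46,720

Book-profits minimum tax:
  Adjusted income: R$479,500 + R$114,000 + R$41,500 + R$84,000 = R$719,000
  Exemption: R$85,000 − 25% × (R$719,000 − R$465,000) = R$85,000 − R$63,500 = R$21,500
  Base: R$719,000 − R$21,500 = R$697,500
  R$697,500 × 28% = R$195,300

Excess of book-profits minimum tax over regular tax: R$195,300 − R$46,720 = R$148,580.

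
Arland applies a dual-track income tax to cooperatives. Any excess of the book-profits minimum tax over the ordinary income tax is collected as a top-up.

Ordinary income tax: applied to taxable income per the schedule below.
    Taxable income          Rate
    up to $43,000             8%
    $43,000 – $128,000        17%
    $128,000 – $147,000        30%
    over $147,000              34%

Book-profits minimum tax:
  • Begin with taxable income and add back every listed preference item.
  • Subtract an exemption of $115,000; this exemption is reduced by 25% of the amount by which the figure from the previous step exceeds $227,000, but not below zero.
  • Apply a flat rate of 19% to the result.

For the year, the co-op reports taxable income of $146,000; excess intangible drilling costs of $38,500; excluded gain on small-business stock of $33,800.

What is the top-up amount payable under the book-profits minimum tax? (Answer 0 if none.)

Ordinary income tax:
  $43,000 × 8% = $3,440
  $85,000 × 17% = $14,450
  $18,000 × 30% = $5,400
  → $23,290

Book-profits minimum tax:
  Adjusted income: $146,000 + $38,500 + $33,800 = $218,300
  Exemption: $218,300 ≤ $227,000, so full $115,000 applies
  Base: $218,300 − $115,000 = $103,300
  $103,300 × 19% = $19,627

$19,627 ≤ $23,290, so no add-on is due.

$0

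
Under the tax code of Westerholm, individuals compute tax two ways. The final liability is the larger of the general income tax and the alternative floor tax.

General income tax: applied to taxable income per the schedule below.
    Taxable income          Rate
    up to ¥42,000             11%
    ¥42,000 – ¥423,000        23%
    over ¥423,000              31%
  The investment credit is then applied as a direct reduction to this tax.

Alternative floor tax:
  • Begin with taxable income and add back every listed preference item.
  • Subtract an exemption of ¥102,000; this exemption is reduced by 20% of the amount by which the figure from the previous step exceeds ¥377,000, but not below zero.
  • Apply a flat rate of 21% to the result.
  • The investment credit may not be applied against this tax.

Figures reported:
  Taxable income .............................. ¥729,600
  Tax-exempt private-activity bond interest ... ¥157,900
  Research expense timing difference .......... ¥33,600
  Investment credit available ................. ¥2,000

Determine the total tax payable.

¥193,431

Alternative floor tax:
  Adjusted income: ¥729,600 + ¥157,900 + ¥33,600 = ¥921,100
  Exemption: 20% × (¥921,100 − ¥377,000) = ¥108,820 ≥ ¥102,000, so the exemption is fully phased out
  Base: ¥921,100 − ¥0 = ¥921,100
  ¥921,100 × 21% = ¥193,431

General income tax:
  ¥42,000 × 11% = ¥4,620
  ¥381,000 × 23% = ¥87,630
  ¥306,600 × 31% = ¥95,046
  → ¥187,296
  Less investment credit ¥2,000 → ¥185,296

¥193,431 > ¥185,296, so the alternative floor tax is the binding amount.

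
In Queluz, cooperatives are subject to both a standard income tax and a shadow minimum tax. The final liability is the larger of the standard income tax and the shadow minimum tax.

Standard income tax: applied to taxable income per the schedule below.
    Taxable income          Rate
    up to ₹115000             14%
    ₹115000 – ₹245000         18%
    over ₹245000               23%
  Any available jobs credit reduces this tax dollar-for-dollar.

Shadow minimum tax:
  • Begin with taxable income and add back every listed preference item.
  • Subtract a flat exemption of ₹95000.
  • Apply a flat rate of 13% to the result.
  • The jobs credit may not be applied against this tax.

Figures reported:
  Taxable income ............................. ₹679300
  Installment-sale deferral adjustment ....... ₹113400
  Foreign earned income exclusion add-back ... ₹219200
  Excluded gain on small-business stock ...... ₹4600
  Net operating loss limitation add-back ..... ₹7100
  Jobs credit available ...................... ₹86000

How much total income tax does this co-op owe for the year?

₹120718

Shadow minimum tax:
  Adjusted income: ₹679300 + ₹113400 + ₹219200 + ₹4600 + ₹7100 = ₹1023600
  Less exemption ₹95000 → base ₹928600
  ₹928600 × 13% = ₹120718

Standard income tax:
  ₹115000 × 14% = ₹16100
  ₹130000 × 18% = ₹23400
  ₹434300 × 23% = ₹99889
  → ₹139389
  Less jobs credit ₹86000 → ₹53389

₹120718 > ₹53389, so the shadow minimum tax is the binding amount.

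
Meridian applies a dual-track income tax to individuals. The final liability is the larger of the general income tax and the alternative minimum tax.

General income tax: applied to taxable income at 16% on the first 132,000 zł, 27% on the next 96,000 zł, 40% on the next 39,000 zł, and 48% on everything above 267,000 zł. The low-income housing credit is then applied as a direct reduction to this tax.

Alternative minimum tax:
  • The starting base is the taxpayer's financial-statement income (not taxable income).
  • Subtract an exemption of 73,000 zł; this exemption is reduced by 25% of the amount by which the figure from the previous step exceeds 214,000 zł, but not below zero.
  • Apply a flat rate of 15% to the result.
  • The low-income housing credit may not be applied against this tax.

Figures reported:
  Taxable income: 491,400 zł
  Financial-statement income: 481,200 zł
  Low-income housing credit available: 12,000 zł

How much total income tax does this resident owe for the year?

158,352 zł

Alternative minimum tax:
  Base (financial-statement income): 481,200 zł
  Exemption: 73,000 zł − 25% × (481,200 zł − 214,000 zł) = 73,000 zł − 66,800 zł = 6,200 zł
  Base: 481,200 zł − 6,200 zł = 475,000 zł
  475,000 zł × 15% = 71,250 zł

General income tax:
  132,000 zł × 16% = 21,120 zł
  96,000 zł × 27% = 25,920 zł
  39,000 zł × 40% = 15,600 zł
  224,400 zł × 48% = 107,712 zł
  → 170,352 zł
  Less low-income housing credit 12,000 zł → 158,352 zł

158,352 zł > 71,250 zł, so the general income tax governs.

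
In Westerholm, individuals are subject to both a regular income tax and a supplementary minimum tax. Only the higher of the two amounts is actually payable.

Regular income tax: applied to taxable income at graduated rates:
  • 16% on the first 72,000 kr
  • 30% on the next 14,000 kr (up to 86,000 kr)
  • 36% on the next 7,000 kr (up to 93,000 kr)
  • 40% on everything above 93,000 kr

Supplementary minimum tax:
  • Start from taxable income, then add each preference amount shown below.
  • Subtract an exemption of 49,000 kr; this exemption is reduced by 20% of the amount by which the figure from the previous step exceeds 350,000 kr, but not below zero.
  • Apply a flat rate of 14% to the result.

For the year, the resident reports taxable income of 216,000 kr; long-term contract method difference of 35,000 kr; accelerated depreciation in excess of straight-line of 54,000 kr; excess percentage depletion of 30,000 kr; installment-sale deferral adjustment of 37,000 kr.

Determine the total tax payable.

67,440 kr

Supplementary minimum tax:
  Adjusted income: 216,000 kr + 35,000 kr + 54,000 kr + 30,000 kr + 37,000 kr = 372,000 kr
  Exemption: 49,000 kr − 20% × (372,000 kr − 350,000 kr) = 49,000 kr − 4,400 kr = 44,600 kr
  Base: 372,000 kr − 44,600 kr = 327,400 kr
  327,400 kr × 14% = 45,836 kr

Regular income tax:
  72,000 kr × 16% = 11,520 kr
  14,000 kr × 30% = 4,200 kr
  7,000 kr × 36% = 2,520 kr
  123,000 kr × 40% = 49,200 kr
  → 67,440 kr

67,440 kr > 45,836 kr, so the regular income tax governs.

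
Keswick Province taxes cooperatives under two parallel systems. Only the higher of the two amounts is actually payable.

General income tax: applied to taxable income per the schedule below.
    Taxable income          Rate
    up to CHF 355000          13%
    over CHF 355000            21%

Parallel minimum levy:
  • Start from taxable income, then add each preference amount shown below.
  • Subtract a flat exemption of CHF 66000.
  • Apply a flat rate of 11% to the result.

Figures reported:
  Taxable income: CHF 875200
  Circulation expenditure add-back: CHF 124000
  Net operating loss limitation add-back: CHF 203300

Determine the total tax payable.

CHF 155392

Parallel minimum levy:
  Adjusted income: CHF 875200 + CHF 124000 + CHF 203300 = CHF 1202500
  Less exemption CHF 66000 → base CHF 1136500
  CHF 1136500 × 11% = CHF 125015

General income tax:
  CHF 355000 × 13% = CHF 46150
  CHF 520200 × 21% = CHF 109242
  → CHF 155392

CHF 155392 > CHF 125015, so the general income tax governs.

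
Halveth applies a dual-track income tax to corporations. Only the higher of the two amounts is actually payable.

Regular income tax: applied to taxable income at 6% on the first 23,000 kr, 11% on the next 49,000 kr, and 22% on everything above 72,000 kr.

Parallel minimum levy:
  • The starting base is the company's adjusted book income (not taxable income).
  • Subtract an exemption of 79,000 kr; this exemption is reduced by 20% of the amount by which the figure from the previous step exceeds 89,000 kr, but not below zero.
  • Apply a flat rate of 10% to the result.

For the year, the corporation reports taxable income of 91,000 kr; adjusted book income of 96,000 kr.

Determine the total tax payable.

Regular income tax:
  23,000 kr × 6% = 1,380 kr
  49,000 kr × 11% = 5,390 kr
  19,000 kr × 22% = 4,180 kr
  → 10,950 kr

Parallel minimum levy:
  Base (adjusted book income): 96,000 kr
  Exemption: 79,000 kr − 20% × (96,000 kr − 89,000 kr) = 79,000 kr − 1,400 kr = 77,600 kr
  Base: 96,000 kr − 77,600 kr = 18,400 kr
  18,400 kr × 10% = 1,840 kr

10,950 kr > 1,840 kr, so the regular income tax governs.

10,950 kr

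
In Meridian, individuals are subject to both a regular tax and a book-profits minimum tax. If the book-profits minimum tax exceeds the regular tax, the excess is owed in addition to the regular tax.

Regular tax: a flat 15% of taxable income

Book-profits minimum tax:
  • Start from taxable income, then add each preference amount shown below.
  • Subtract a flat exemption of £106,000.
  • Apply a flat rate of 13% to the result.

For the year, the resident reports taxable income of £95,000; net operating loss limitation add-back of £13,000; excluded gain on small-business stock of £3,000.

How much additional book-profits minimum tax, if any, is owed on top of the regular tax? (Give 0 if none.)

£0

Book-profits minimum tax:
  Adjusted income: £95,000 + £13,000 + £3,000 = £111,000
  Less exemption £106,000 → base £5,000
  £5,000 × 13% = £650

Regular tax:
  £95,000 × 15% = £14,250

£650 ≤ £14,250, so no add-on is due.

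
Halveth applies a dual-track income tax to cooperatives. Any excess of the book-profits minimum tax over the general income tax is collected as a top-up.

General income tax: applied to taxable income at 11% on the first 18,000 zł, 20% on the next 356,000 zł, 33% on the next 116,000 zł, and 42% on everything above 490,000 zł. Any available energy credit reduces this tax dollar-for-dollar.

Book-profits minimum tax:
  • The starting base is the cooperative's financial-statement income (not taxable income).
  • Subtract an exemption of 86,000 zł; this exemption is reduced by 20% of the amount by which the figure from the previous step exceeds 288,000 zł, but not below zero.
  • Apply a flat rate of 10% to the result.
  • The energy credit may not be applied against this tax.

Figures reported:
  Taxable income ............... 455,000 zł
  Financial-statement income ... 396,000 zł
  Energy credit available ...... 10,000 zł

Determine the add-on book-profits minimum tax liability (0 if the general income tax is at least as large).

General income tax:
  18,000 zł × 11% = 1,980 zł
  356,000 zł × 20% = 71,200 zł
  81,000 zł × 33% = 26,730 zł
  → 99,910 zł
  Less energy credit 10,000 zł → 89,910 zł

Book-profits minimum tax:
  Base (financial-statement income): 396,000 zł
  Exemption: 86,000 zł − 20% × (396,000 zł − 288,000 zł) = 86,000 zł − 21,600 zł = 64,400 zł
  Base: 396,000 zł − 64,400 zł = 331,600 zł
  331,600 zł × 10% = 33,160 zł

33,160 zł ≤ 89,910 zł, so no add-on is due.

0 zł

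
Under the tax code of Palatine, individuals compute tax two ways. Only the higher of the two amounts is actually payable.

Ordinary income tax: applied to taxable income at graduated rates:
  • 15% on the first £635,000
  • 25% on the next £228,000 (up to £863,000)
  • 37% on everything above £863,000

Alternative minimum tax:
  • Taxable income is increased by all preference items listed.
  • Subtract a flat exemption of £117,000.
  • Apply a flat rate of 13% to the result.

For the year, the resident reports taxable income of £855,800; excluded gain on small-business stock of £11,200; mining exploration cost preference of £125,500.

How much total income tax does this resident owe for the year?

Alternative minimum tax:
  Adjusted income: £855,800 + £11,200 + £125,500 = £992,500
  Less exemption £117,000 → base £875,500
  £875,500 × 13% = £113,815

Ordinary income tax:
  £635,000 × 15% = £95,250
  £220,800 × 25% = £55,200
  → £150,450

£150,450 > £113,815, so the ordinary income tax governs.

£150,450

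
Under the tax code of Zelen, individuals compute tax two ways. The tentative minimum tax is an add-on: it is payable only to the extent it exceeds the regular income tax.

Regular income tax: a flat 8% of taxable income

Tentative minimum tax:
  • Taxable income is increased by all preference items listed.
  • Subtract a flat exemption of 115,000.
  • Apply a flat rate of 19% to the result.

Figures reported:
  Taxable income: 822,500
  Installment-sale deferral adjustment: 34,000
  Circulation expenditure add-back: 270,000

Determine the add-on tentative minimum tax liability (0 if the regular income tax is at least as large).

Regular income tax:
  822,500 × 8% = 65,800

Tentative minimum tax:
  Adjusted income: 822,500 + 34,000 + 270,000 = 1,126,500
  Less exemption 115,000 → base 1,011,500
  1,011,500 × 19% = 192,185

Excess of tentative minimum tax over regular income tax: 192,185 − 65,800 = 126,385.

126,385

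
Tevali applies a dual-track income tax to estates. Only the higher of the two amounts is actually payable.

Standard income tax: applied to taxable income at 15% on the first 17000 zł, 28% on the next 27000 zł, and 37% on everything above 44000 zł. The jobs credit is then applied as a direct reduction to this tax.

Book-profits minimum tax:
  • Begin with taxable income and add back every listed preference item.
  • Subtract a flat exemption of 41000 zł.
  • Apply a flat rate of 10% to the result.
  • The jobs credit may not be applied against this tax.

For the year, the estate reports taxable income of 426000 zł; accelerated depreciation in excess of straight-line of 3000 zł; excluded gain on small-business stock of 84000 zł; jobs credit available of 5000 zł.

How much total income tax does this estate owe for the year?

146450 zł

Standard income tax:
  17000 zł × 15% = 2550 zł
  27000 zł × 28% = 7560 zł
  382000 zł × 37% = 141340 zł
  → 151450 zł
  Less jobs credit 5000 zł → 146450 zł

Book-profits minimum tax:
  Adjusted income: 426000 zł + 3000 zł + 84000 zł = 513000 zł
  Less exemption 41000 zł → base 472000 zł
  472000 zł × 10% = 47200 zł

146450 zł > 47200 zł, so the standard income tax governs.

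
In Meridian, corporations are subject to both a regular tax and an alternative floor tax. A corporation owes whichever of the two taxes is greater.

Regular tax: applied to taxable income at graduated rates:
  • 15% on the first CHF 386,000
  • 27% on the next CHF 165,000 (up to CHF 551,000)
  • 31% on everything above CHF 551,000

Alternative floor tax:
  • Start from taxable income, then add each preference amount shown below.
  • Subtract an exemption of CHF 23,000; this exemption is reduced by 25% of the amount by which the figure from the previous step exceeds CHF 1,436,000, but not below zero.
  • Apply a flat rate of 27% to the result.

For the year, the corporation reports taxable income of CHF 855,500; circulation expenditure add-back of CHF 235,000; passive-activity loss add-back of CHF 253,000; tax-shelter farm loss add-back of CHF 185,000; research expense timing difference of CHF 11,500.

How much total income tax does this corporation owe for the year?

CHF 415,800

Regular tax:
  CHF 386,000 × 15% = CHF 57,900
  CHF 165,000 × 27% = CHF 44,550
  CHF 304,500 × 31% = CHF 94,395
  → CHF 196,845

Alternative floor tax:
  Adjusted income: CHF 855,500 + CHF 235,000 + CHF 253,000 + CHF 185,000 + CHF 11,500 = CHF 1,540,000
  Exemption: 25% × (CHF 1,540,000 − CHF 1,436,000) = CHF 26,000 ≥ CHF 23,000, so the exemption is fully phased out
  Base: CHF 1,540,000 − CHF 0 = CHF 1,540,000
  CHF 1,540,000 × 27% = CHF 415,800

CHF 415,800 > CHF 196,845, so the alternative floor tax is the binding amount.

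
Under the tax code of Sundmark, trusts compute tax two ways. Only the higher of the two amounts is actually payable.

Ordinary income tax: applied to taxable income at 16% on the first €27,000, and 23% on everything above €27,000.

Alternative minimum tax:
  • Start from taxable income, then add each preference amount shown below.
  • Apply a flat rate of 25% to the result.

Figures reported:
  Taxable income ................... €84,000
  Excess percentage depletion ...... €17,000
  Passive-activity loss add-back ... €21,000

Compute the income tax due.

Alternative minimum tax:
  Adjusted income: €84,000 + €17,000 + €21,000 = €122,000
  €122,000 × 25% = €30,500

Ordinary income tax:
  €27,000 × 16% = €4,320
  €57,000 × 23% = €13,110
  → €17,430

€30,500 > €17,430, so the alternative minimum tax is the binding amount.

€30,500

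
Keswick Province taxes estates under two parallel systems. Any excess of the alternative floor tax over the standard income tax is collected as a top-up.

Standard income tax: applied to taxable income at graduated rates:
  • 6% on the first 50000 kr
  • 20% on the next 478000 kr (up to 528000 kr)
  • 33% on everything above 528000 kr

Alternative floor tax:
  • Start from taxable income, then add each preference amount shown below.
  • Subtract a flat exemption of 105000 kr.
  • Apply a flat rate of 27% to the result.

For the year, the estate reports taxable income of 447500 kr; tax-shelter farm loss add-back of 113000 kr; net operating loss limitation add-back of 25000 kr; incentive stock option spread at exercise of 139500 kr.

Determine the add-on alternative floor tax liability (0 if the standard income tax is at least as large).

84900 kr

Standard income tax:
  50000 kr × 6% = 3000 kr
  397500 kr × 20% = 79500 kr
  → 82500 kr

Alternative floor tax:
  Adjusted income: 447500 kr + 113000 kr + 25000 kr + 139500 kr = 725000 kr
  Less exemption 105000 kr → base 620000 kr
  620000 kr × 27% = 167400 kr

Excess of alternative floor tax over standard income tax: 167400 kr − 82500 kr = 84900 kr.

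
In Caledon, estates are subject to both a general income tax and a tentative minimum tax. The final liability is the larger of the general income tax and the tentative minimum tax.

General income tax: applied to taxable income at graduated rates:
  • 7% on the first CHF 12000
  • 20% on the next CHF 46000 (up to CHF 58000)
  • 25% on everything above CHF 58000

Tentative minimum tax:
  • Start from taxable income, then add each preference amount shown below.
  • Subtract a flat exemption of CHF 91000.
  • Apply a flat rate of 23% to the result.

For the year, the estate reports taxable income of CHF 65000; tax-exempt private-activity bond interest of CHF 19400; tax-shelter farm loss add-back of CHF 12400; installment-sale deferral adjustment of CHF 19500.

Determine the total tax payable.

CHF 11790

Tentative minimum tax:
  Adjusted income: CHF 65000 + CHF 19400 + CHF 12400 + CHF 19500 = CHF 116300
  Less exemption CHF 91000 → base CHF 25300
  CHF 25300 × 23% = CHF 5819

General income tax:
  CHF 12000 × 7% = CHF 840
  CHF 46000 × 20% = CHF 9200
  CHF 7000 × 25% = CHF 1750
  → CHF 11790

CHF 11790 > CHF 5819, so the general income tax governs.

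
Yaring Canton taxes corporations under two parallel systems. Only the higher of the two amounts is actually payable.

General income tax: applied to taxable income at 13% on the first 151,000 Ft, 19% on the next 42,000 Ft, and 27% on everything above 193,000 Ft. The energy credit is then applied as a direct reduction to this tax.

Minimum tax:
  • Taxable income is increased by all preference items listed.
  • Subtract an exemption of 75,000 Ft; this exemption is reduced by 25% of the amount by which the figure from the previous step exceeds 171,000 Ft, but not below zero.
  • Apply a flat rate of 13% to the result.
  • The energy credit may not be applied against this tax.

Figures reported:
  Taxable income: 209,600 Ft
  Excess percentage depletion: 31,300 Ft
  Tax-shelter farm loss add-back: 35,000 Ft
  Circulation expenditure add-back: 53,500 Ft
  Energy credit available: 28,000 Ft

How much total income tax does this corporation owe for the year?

38,220 Ft

Minimum tax:
  Adjusted income: 209,600 Ft + 31,300 Ft + 35,000 Ft + 53,500 Ft = 329,400 Ft
  Exemption: 75,000 Ft − 25% × (329,400 Ft − 171,000 Ft) = 75,000 Ft − 39,600 Ft = 35,400 Ft
  Base: 329,400 Ft − 35,400 Ft = 294,000 Ft
  294,000 Ft × 13% = 38,220 Ft

General income tax:
  151,000 Ft × 13% = 19,630 Ft
  42,000 Ft × 19% = 7,980 Ft
  16,600 Ft × 27% = 4,482 Ft
  → 32,092 Ft
  Less energy credit 28,000 Ft → 4,092 Ft

38,220 Ft > 4,092 Ft, so the minimum tax is the binding amount.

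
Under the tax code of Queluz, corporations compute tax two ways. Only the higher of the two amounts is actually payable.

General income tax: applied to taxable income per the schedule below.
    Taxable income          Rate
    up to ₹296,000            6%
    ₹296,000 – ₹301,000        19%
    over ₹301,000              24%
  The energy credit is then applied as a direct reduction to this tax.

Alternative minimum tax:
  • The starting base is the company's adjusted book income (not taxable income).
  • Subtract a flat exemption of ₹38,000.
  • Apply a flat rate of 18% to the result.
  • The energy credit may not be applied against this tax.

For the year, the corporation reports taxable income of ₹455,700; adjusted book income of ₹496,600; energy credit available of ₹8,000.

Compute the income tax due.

General income tax:
  ₹296,000 × 6% = ₹17,760
  ₹5,000 × 19% = ₹950
  ₹154,700 × 24% = ₹37,128
  → ₹55,838
  Less energy credit ₹8,000 → ₹47,838

Alternative minimum tax:
  Base (adjusted book income): ₹496,600
  Less exemption ₹38,000 → base ₹458,600
  ₹458,600 × 18% = ₹82,548

₹82,548 > ₹47,838, so the alternative minimum tax is the binding amount.

₹82,548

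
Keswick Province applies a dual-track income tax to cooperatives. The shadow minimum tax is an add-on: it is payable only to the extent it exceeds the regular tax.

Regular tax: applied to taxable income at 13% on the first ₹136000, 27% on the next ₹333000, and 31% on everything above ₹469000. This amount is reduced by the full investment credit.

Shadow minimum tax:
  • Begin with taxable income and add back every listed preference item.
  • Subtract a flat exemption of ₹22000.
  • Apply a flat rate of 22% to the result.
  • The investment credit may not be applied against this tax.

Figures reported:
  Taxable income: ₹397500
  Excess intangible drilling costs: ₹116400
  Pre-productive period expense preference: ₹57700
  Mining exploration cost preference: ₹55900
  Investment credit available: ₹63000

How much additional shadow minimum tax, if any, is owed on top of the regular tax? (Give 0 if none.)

Shadow minimum tax:
  Adjusted income: ₹397500 + ₹116400 + ₹57700 + ₹55900 = ₹627500
  Less exemption ₹22000 → base ₹605500
  ₹605500 × 22% = ₹133210

Regular tax:
  ₹136000 × 13% = ₹17680
  ₹261500 × 27% = ₹70605
  → ₹88285
  Less investment credit ₹63000 → ₹25285

Excess of shadow minimum tax over regular tax: ₹133210 − ₹25285 = ₹107925.

₹107925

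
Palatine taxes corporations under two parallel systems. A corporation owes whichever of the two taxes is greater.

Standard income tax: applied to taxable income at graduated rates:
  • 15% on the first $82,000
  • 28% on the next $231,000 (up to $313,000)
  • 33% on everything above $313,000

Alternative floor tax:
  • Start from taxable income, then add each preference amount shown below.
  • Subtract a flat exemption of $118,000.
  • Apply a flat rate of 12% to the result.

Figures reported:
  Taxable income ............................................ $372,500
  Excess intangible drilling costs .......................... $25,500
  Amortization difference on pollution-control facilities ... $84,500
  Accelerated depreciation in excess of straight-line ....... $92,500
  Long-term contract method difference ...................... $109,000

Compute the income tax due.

Alternative floor tax:
  Adjusted income: $372,500 + $25,500 + $84,500 + $92,500 + $109,000 = $684,000
  Less exemption $118,000 → base $566,000
  $566,000 × 12% = $67,920

Standard income tax:
  $82,000 × 15% = $12,300
  $231,000 × 28% = $64,680
  $59,500 × 33% = $19,635
  → $96,615

$96,615 > $67,920, so the standard income tax governs.

$96,615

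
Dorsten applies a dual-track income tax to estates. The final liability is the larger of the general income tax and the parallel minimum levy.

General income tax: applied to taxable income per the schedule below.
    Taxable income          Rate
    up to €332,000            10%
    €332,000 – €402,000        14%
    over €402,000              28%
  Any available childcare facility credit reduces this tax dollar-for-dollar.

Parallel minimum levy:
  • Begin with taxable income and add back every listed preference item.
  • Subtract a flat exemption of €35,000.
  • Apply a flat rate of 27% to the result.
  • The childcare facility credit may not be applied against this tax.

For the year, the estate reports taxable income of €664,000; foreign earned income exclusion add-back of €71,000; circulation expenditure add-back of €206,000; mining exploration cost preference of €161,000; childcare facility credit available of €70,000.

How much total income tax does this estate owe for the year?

€288,090

General income tax:
  €332,000 × 10% = €33,200
  €70,000 × 14% = €9,800
  €262,000 × 28% = €73,360
  → €116,360
  Less childcare facility credit €70,000 → €46,360

Parallel minimum levy:
  Adjusted income: €664,000 + €71,000 + €206,000 + €161,000 = €1,102,000
  Less exemption €35,000 → base €1,067,000
  €1,067,000 × 27% = €288,090

€288,090 > €46,360, so the parallel minimum levy is the binding amount.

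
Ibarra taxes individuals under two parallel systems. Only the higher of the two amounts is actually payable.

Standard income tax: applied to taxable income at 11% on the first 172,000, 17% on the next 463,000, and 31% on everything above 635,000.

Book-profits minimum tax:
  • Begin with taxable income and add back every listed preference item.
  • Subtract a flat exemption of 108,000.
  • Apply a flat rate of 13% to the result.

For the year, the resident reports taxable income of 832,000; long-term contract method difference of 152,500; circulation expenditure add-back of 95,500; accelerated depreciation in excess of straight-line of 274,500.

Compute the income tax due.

162,045

Book-profits minimum tax:
  Adjusted income: 832,000 + 152,500 + 95,500 + 274,500 = 1,354,500
  Less exemption 108,000 → base 1,246,500
  1,246,500 × 13% = 162,045

Standard income tax:
  172,000 × 11% = 18,920
  463,000 × 17% = 78,710
  197,000 × 31% = 61,070
  → 158,700

162,045 > 158,700, so the book-profits minimum tax is the binding amount.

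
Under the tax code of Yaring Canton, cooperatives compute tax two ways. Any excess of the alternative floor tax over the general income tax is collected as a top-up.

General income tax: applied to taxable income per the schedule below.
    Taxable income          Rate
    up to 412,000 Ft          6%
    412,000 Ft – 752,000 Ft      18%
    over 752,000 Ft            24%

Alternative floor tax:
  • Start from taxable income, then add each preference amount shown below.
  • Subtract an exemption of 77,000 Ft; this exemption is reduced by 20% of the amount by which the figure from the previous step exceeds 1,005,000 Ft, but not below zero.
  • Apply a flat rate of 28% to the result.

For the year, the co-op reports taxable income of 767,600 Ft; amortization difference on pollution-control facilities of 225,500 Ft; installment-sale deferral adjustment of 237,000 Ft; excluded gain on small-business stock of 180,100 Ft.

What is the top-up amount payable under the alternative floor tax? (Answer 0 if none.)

Alternative floor tax:
  Adjusted income: 767,600 Ft + 225,500 Ft + 237,000 Ft + 180,100 Ft = 1,410,200 Ft
  Exemption: 20% × (1,410,200 Ft − 1,005,000 Ft) = 81,040 Ft ≥ 77,000 Ft, so the exemption is fully phased out
  Base: 1,410,200 Ft − 0 Ft = 1,410,200 Ft
  1,410,200 Ft × 28% = 394,856 Ft

General income tax:
  412,000 Ft × 6% = 24,720 Ft
  340,000 Ft × 18% = 61,200 Ft
  15,600 Ft × 24% = 3,744 Ft
  → 89,664 Ft

Excess of alternative floor tax over general income tax: 394,856 Ft − 89,664 Ft = 305,192 Ft.

305,192 Ft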